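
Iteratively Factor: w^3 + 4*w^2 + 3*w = (w)*(w^2 + 4*w + 3) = w*(w + 1)*(w + 3)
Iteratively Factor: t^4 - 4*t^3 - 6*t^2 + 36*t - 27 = (t + 3)*(t^3 - 7*t^2 + 15*t - 9) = (t - 1)*(t + 3)*(t^2 - 6*t + 9) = (t - 3)*(t - 1)*(t + 3)*(t - 3)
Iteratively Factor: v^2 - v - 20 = (v - 5)*(v + 4)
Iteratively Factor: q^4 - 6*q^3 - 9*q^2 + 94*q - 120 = (q - 2)*(q^3 - 4*q^2 - 17*q + 60) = (q - 5)*(q - 2)*(q^2 + q - 12) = (q - 5)*(q - 3)*(q - 2)*(q + 4)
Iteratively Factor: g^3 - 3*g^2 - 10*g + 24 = (g - 2)*(g^2 - g - 12) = (g - 2)*(g + 3)*(g - 4)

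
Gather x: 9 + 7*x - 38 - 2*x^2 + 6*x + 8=-2*x^2 + 13*x - 21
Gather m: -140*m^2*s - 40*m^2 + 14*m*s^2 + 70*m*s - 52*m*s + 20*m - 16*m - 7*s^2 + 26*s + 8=m^2*(-140*s - 40) + m*(14*s^2 + 18*s + 4) - 7*s^2 + 26*s + 8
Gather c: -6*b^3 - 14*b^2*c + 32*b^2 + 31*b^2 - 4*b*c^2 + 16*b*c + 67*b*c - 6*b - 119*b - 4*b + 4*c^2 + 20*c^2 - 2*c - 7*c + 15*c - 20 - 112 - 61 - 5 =-6*b^3 + 63*b^2 - 129*b + c^2*(24 - 4*b) + c*(-14*b^2 + 83*b + 6) - 198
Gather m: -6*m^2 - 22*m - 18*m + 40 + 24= -6*m^2 - 40*m + 64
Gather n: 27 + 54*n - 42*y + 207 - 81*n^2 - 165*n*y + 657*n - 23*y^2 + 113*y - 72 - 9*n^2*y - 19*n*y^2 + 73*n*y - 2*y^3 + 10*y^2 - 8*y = n^2*(-9*y - 81) + n*(-19*y^2 - 92*y + 711) - 2*y^3 - 13*y^2 + 63*y + 162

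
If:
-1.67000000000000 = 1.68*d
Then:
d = -0.99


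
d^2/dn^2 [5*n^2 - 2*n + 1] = 10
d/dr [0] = 0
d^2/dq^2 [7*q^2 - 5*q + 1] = 14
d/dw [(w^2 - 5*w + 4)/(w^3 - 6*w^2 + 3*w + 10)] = (-w^4 + 10*w^3 - 39*w^2 + 68*w - 62)/(w^6 - 12*w^5 + 42*w^4 - 16*w^3 - 111*w^2 + 60*w + 100)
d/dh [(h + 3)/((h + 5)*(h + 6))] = (-h^2 - 6*h - 3)/(h^4 + 22*h^3 + 181*h^2 + 660*h + 900)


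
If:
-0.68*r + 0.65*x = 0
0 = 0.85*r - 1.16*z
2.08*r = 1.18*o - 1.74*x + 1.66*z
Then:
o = 3.10404478871079*z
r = 1.36470588235294*z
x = 1.42769230769231*z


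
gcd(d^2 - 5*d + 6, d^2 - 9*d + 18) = d - 3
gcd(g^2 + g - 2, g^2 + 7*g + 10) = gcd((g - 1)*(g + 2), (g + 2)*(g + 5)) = g + 2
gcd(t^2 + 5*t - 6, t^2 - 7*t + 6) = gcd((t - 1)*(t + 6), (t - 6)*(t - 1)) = t - 1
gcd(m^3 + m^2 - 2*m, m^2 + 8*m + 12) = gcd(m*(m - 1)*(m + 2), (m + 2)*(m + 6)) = m + 2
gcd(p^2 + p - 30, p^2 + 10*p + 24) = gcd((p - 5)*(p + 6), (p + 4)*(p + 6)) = p + 6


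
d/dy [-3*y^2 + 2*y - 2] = 2 - 6*y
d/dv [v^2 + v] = 2*v + 1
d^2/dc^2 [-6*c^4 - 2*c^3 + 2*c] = 12*c*(-6*c - 1)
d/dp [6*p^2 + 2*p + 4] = 12*p + 2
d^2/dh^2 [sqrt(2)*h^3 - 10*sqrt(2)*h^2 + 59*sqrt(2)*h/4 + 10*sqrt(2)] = sqrt(2)*(6*h - 20)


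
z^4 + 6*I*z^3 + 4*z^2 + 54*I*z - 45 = (z - 3*I)*(z + I)*(z + 3*I)*(z + 5*I)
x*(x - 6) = x^2 - 6*x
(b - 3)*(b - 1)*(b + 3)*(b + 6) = b^4 + 5*b^3 - 15*b^2 - 45*b + 54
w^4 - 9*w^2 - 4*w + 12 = (w - 3)*(w - 1)*(w + 2)^2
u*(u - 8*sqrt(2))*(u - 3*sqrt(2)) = u^3 - 11*sqrt(2)*u^2 + 48*u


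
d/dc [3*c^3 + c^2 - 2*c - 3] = 9*c^2 + 2*c - 2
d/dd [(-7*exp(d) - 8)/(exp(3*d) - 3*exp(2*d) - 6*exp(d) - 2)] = (14*exp(3*d) + 3*exp(2*d) - 48*exp(d) - 34)*exp(d)/(exp(6*d) - 6*exp(5*d) - 3*exp(4*d) + 32*exp(3*d) + 48*exp(2*d) + 24*exp(d) + 4)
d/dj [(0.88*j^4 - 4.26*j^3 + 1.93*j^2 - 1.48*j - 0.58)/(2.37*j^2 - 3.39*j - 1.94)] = (4.1712*j^5 - 19.0458*j^4 + 22.054*j^3 + 21.7581*j^2 - 4.7392*j + 0.905)/(5.6169*j^4 - 16.0686*j^3 + 2.2965*j^2 + 13.1532*j + 3.7636)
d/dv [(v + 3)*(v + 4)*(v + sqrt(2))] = 3*v^2 + 2*sqrt(2)*v + 14*v + 7*sqrt(2) + 12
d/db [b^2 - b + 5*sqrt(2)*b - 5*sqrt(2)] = 2*b - 1 + 5*sqrt(2)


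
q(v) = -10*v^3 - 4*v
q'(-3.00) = -274.00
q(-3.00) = 282.00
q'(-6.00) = -1084.00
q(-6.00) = 2184.00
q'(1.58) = -78.89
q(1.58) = -45.76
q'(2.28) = -159.95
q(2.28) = -127.64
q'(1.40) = -62.80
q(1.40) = -33.04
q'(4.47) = -603.43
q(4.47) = -911.03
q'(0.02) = -4.01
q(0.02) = -0.08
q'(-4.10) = -508.30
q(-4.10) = 705.61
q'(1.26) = -51.63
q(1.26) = -25.04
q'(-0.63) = -15.91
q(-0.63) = 5.02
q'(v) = -30*v^2 - 4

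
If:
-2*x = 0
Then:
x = 0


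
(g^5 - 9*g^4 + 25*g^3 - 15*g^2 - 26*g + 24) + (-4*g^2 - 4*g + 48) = g^5 - 9*g^4 + 25*g^3 - 19*g^2 - 30*g + 72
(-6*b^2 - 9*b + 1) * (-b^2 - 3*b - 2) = 6*b^4 + 27*b^3 + 38*b^2 + 15*b - 2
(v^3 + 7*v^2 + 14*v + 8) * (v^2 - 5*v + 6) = v^5 + 2*v^4 - 15*v^3 - 20*v^2 + 44*v + 48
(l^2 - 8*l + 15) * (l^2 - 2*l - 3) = l^4 - 10*l^3 + 28*l^2 - 6*l - 45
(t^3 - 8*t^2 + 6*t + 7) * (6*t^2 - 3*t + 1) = 6*t^5 - 51*t^4 + 61*t^3 + 16*t^2 - 15*t + 7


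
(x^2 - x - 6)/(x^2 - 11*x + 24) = (x + 2)/(x - 8)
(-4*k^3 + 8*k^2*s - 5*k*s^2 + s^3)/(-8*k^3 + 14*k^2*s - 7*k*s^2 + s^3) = (-2*k + s)/(-4*k + s)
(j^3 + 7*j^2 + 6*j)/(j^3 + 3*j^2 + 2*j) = (j + 6)/(j + 2)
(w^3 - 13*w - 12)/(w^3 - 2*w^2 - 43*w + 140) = (w^2 + 4*w + 3)/(w^2 + 2*w - 35)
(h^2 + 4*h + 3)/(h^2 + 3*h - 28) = (h^2 + 4*h + 3)/(h^2 + 3*h - 28)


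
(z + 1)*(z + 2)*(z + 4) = z^3 + 7*z^2 + 14*z + 8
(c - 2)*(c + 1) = c^2 - c - 2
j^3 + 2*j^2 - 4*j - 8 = (j - 2)*(j + 2)^2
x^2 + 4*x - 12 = (x - 2)*(x + 6)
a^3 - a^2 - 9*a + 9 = (a - 3)*(a - 1)*(a + 3)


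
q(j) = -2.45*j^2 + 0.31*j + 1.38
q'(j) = 0.31 - 4.9*j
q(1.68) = -5.01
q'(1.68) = -7.92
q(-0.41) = 0.84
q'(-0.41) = 2.32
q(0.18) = 1.36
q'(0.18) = -0.57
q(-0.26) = 1.13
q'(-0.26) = 1.58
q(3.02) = -20.03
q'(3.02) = -14.49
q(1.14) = -1.45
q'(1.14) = -5.28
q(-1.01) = -1.43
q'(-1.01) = 5.26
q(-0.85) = -0.65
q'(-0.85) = 4.48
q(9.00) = -194.28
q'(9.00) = -43.79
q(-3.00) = -21.60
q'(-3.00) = 15.01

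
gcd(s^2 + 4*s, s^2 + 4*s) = s^2 + 4*s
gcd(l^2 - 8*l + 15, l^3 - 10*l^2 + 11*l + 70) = l - 5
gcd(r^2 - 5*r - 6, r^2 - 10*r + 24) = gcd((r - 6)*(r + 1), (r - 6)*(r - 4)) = r - 6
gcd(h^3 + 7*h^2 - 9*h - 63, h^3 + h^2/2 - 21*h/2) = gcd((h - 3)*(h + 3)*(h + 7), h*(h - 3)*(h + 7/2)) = h - 3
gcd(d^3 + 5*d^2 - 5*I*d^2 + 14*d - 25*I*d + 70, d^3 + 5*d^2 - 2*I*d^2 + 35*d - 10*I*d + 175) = d^2 + d*(5 - 7*I) - 35*I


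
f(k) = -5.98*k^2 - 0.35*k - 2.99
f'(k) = -11.96*k - 0.35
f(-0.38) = -3.72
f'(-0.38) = 4.19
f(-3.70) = -83.56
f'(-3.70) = 43.90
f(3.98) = -99.11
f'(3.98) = -47.95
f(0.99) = -9.20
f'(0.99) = -12.19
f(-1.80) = -21.74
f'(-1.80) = 21.18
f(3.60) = -81.75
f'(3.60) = -43.41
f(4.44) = -122.43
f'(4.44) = -53.45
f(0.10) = -3.08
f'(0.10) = -1.55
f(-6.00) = -216.17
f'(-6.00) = 71.41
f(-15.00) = -1343.24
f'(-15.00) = 179.05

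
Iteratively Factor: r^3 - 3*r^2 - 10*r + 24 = (r - 4)*(r^2 + r - 6) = (r - 4)*(r - 2)*(r + 3)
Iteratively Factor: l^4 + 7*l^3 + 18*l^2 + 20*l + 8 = (l + 2)*(l^3 + 5*l^2 + 8*l + 4) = (l + 2)^2*(l^2 + 3*l + 2) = (l + 2)^3*(l + 1)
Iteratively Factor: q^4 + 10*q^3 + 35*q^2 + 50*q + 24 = (q + 1)*(q^3 + 9*q^2 + 26*q + 24) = (q + 1)*(q + 4)*(q^2 + 5*q + 6) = (q + 1)*(q + 3)*(q + 4)*(q + 2)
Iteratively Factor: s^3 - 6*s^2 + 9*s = (s - 3)*(s^2 - 3*s) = (s - 3)^2*(s)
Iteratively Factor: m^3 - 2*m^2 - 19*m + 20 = (m - 1)*(m^2 - m - 20) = (m - 5)*(m - 1)*(m + 4)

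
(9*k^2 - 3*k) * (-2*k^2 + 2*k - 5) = -18*k^4 + 24*k^3 - 51*k^2 + 15*k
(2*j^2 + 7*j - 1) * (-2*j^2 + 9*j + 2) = -4*j^4 + 4*j^3 + 69*j^2 + 5*j - 2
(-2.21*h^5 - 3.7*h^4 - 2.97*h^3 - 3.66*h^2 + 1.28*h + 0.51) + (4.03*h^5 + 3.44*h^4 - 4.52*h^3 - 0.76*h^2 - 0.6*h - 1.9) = 1.82*h^5 - 0.26*h^4 - 7.49*h^3 - 4.42*h^2 + 0.68*h - 1.39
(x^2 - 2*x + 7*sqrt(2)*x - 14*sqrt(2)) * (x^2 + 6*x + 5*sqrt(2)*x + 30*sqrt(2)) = x^4 + 4*x^3 + 12*sqrt(2)*x^3 + 58*x^2 + 48*sqrt(2)*x^2 - 144*sqrt(2)*x + 280*x - 840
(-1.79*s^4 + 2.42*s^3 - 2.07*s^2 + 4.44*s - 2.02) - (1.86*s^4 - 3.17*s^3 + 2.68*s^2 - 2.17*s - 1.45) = -3.65*s^4 + 5.59*s^3 - 4.75*s^2 + 6.61*s - 0.57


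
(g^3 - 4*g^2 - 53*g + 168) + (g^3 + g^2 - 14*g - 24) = 2*g^3 - 3*g^2 - 67*g + 144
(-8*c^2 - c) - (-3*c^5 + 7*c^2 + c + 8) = 3*c^5 - 15*c^2 - 2*c - 8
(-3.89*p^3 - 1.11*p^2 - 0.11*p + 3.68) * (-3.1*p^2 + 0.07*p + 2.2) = 12.059*p^5 + 3.1687*p^4 - 8.2947*p^3 - 13.8577*p^2 + 0.0156*p + 8.096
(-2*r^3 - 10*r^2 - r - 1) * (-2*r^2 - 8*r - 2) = 4*r^5 + 36*r^4 + 86*r^3 + 30*r^2 + 10*r + 2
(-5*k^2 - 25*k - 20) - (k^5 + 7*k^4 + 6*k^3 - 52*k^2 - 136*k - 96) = -k^5 - 7*k^4 - 6*k^3 + 47*k^2 + 111*k + 76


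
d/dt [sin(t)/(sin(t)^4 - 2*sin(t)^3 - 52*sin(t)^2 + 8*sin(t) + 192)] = (-3*sin(t)^4 + 4*sin(t)^3 + 52*sin(t)^2 + 192)*cos(t)/((sin(t) - 8)^2*(sin(t) - 2)^2*(sin(t) + 2)^2*(sin(t) + 6)^2)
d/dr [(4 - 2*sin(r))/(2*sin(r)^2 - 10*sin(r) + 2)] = (sin(r)^2 - 4*sin(r) + 9)*cos(r)/(sin(r)^2 - 5*sin(r) + 1)^2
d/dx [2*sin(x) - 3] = 2*cos(x)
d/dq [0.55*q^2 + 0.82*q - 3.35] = 1.1*q + 0.82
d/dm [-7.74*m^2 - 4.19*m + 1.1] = -15.48*m - 4.19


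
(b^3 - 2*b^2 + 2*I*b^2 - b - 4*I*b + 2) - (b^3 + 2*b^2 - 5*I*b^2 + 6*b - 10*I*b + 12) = -4*b^2 + 7*I*b^2 - 7*b + 6*I*b - 10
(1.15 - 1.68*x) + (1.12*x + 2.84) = 3.99 - 0.56*x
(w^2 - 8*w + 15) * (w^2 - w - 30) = w^4 - 9*w^3 - 7*w^2 + 225*w - 450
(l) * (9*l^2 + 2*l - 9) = 9*l^3 + 2*l^2 - 9*l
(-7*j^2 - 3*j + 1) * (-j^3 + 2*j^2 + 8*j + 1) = 7*j^5 - 11*j^4 - 63*j^3 - 29*j^2 + 5*j + 1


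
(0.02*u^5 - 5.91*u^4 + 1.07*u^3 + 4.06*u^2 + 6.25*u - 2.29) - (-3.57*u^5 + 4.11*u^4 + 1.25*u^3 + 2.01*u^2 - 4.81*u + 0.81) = 3.59*u^5 - 10.02*u^4 - 0.18*u^3 + 2.05*u^2 + 11.06*u - 3.1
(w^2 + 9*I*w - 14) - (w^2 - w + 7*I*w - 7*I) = w + 2*I*w - 14 + 7*I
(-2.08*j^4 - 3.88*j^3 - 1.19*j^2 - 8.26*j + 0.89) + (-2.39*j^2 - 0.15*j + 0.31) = -2.08*j^4 - 3.88*j^3 - 3.58*j^2 - 8.41*j + 1.2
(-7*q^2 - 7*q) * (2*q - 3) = -14*q^3 + 7*q^2 + 21*q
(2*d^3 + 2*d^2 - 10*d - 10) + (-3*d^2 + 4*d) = 2*d^3 - d^2 - 6*d - 10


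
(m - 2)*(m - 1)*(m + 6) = m^3 + 3*m^2 - 16*m + 12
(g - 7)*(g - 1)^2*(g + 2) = g^4 - 7*g^3 - 3*g^2 + 23*g - 14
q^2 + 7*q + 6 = (q + 1)*(q + 6)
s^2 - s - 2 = (s - 2)*(s + 1)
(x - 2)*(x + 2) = x^2 - 4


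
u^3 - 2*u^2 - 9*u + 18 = (u - 3)*(u - 2)*(u + 3)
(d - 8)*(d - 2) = d^2 - 10*d + 16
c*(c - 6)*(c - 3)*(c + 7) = c^4 - 2*c^3 - 45*c^2 + 126*c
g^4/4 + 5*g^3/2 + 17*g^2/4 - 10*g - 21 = (g/4 + 1/2)*(g - 2)*(g + 3)*(g + 7)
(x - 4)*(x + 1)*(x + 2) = x^3 - x^2 - 10*x - 8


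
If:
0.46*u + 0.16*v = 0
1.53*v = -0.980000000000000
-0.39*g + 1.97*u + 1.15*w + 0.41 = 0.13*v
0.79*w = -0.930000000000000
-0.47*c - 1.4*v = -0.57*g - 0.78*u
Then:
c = 0.97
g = -1.08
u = 0.22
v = -0.64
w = -1.18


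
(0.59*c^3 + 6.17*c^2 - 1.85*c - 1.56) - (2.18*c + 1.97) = 0.59*c^3 + 6.17*c^2 - 4.03*c - 3.53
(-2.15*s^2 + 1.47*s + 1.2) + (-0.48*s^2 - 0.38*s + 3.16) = -2.63*s^2 + 1.09*s + 4.36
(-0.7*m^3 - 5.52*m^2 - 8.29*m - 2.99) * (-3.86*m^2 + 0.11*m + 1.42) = 2.702*m^5 + 21.2302*m^4 + 30.3982*m^3 + 2.7911*m^2 - 12.1007*m - 4.2458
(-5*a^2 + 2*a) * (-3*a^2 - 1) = 15*a^4 - 6*a^3 + 5*a^2 - 2*a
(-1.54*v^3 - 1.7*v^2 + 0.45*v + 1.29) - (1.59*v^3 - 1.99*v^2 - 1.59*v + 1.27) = -3.13*v^3 + 0.29*v^2 + 2.04*v + 0.02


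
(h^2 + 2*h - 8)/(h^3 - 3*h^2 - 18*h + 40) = 1/(h - 5)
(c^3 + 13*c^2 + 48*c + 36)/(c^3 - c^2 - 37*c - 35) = (c^2 + 12*c + 36)/(c^2 - 2*c - 35)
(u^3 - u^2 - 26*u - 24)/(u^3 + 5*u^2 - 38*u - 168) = (u + 1)/(u + 7)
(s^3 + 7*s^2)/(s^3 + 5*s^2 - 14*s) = s/(s - 2)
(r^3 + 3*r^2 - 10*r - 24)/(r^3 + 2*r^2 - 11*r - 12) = (r + 2)/(r + 1)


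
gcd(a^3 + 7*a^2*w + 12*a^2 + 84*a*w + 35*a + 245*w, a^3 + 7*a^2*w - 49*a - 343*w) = a^2 + 7*a*w + 7*a + 49*w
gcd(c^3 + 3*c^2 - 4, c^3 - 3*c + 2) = c^2 + c - 2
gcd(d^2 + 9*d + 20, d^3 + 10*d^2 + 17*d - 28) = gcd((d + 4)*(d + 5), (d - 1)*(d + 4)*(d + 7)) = d + 4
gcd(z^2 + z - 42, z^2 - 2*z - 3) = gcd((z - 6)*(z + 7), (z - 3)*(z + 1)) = 1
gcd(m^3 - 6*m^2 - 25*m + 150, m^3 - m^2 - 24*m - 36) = m - 6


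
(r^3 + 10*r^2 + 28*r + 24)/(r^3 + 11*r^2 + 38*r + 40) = (r^2 + 8*r + 12)/(r^2 + 9*r + 20)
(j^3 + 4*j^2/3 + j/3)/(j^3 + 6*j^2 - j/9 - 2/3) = 3*j*(j + 1)/(3*j^2 + 17*j - 6)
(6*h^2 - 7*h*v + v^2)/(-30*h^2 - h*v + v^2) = (-h + v)/(5*h + v)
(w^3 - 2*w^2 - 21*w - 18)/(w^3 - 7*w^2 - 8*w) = (w^2 - 3*w - 18)/(w*(w - 8))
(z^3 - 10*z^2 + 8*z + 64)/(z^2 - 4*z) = z - 6 - 16/z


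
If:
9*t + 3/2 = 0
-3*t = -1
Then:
No Solution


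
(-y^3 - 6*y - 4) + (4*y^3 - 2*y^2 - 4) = 3*y^3 - 2*y^2 - 6*y - 8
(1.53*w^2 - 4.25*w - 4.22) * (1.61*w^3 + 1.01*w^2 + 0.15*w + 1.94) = 2.4633*w^5 - 5.2972*w^4 - 10.8572*w^3 - 1.9315*w^2 - 8.878*w - 8.1868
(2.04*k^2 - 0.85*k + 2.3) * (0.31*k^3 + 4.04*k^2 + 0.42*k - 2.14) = 0.6324*k^5 + 7.9781*k^4 - 1.8642*k^3 + 4.5694*k^2 + 2.785*k - 4.922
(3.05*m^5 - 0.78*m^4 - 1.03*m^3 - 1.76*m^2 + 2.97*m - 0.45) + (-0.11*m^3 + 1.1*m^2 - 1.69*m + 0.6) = 3.05*m^5 - 0.78*m^4 - 1.14*m^3 - 0.66*m^2 + 1.28*m + 0.15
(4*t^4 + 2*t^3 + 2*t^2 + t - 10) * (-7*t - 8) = -28*t^5 - 46*t^4 - 30*t^3 - 23*t^2 + 62*t + 80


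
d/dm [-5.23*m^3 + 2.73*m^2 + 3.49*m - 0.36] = -15.69*m^2 + 5.46*m + 3.49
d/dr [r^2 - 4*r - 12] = 2*r - 4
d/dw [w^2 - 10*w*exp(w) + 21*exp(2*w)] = -10*w*exp(w) + 2*w + 42*exp(2*w) - 10*exp(w)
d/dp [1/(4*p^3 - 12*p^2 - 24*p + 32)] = 3*(-p^2 + 2*p + 2)/(4*(p^3 - 3*p^2 - 6*p + 8)^2)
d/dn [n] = 1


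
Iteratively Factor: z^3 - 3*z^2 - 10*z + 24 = (z - 4)*(z^2 + z - 6) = (z - 4)*(z + 3)*(z - 2)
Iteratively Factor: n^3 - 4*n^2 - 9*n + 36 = (n - 4)*(n^2 - 9) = (n - 4)*(n - 3)*(n + 3)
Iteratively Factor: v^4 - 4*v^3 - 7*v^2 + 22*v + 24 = (v - 4)*(v^3 - 7*v - 6) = (v - 4)*(v + 1)*(v^2 - v - 6) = (v - 4)*(v + 1)*(v + 2)*(v - 3)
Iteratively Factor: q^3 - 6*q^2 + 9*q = (q)*(q^2 - 6*q + 9) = q*(q - 3)*(q - 3)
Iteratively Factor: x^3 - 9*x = (x - 3)*(x^2 + 3*x) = x*(x - 3)*(x + 3)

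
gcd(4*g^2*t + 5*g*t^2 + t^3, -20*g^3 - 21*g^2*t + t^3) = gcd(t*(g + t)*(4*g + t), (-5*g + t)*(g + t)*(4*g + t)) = 4*g^2 + 5*g*t + t^2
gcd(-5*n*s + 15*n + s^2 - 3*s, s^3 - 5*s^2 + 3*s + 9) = s - 3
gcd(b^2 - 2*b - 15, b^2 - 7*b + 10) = b - 5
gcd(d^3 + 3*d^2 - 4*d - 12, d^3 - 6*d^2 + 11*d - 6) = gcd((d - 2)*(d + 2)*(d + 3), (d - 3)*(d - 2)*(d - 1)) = d - 2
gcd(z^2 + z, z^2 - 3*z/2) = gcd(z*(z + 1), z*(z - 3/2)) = z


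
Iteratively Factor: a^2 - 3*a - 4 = (a - 4)*(a + 1)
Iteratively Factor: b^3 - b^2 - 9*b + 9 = (b + 3)*(b^2 - 4*b + 3) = (b - 1)*(b + 3)*(b - 3)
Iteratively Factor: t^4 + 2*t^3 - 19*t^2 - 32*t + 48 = (t + 4)*(t^3 - 2*t^2 - 11*t + 12) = (t + 3)*(t + 4)*(t^2 - 5*t + 4) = (t - 1)*(t + 3)*(t + 4)*(t - 4)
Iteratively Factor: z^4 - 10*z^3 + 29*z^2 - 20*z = (z - 1)*(z^3 - 9*z^2 + 20*z) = (z - 4)*(z - 1)*(z^2 - 5*z) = z*(z - 4)*(z - 1)*(z - 5)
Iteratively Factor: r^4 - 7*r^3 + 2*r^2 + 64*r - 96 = (r - 4)*(r^3 - 3*r^2 - 10*r + 24) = (r - 4)*(r + 3)*(r^2 - 6*r + 8) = (r - 4)^2*(r + 3)*(r - 2)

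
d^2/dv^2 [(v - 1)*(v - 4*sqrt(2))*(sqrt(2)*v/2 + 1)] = 3*sqrt(2)*v - 6 - sqrt(2)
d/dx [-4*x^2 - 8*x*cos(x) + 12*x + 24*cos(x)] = 8*x*sin(x) - 8*x - 24*sin(x) - 8*cos(x) + 12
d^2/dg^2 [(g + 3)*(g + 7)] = 2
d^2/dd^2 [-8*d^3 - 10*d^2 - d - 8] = -48*d - 20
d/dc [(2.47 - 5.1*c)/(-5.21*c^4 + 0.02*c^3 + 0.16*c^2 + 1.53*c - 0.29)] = (-79.713*c^4 + 51.6788*c^3 + 0.6678*c^2 - 0.7904*c - 2.3001)/(27.1441*c^8 - 0.2084*c^7 - 1.6668*c^6 - 15.9362*c^5 + 3.1086*c^4 + 0.478*c^3 + 2.2481*c^2 - 0.8874*c + 0.0841)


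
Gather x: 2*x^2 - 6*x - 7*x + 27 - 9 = 2*x^2 - 13*x + 18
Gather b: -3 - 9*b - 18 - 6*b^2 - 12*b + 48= -6*b^2 - 21*b + 27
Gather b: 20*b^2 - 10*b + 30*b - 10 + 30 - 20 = 20*b^2 + 20*b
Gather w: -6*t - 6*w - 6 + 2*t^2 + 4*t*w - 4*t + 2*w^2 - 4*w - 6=2*t^2 - 10*t + 2*w^2 + w*(4*t - 10) - 12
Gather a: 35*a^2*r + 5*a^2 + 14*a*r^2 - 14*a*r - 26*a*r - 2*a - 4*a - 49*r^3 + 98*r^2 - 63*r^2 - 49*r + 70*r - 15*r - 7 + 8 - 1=a^2*(35*r + 5) + a*(14*r^2 - 40*r - 6) - 49*r^3 + 35*r^2 + 6*r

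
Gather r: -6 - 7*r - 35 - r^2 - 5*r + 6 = -r^2 - 12*r - 35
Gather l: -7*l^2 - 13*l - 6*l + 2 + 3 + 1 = -7*l^2 - 19*l + 6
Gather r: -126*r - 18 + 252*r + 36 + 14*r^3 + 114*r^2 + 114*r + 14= 14*r^3 + 114*r^2 + 240*r + 32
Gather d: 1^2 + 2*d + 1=2*d + 2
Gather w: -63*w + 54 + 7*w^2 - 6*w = 7*w^2 - 69*w + 54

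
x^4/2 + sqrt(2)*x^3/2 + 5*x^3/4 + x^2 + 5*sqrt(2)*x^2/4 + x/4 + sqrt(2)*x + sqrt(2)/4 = (x/2 + 1/2)*(x + 1/2)*(x + 1)*(x + sqrt(2))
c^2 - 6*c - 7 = (c - 7)*(c + 1)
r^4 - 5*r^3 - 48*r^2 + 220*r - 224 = (r - 8)*(r - 2)^2*(r + 7)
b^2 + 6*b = b*(b + 6)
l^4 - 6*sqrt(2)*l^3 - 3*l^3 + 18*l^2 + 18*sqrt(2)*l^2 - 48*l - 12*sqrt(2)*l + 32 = (l - 2)*(l - 1)*(l - 4*sqrt(2))*(l - 2*sqrt(2))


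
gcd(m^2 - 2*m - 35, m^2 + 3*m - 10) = m + 5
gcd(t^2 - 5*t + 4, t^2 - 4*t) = t - 4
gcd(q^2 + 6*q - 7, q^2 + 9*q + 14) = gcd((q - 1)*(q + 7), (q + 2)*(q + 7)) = q + 7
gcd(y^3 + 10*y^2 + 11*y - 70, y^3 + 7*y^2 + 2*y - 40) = y^2 + 3*y - 10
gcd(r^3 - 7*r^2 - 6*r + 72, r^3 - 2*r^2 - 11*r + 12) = r^2 - r - 12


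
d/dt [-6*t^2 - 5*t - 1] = -12*t - 5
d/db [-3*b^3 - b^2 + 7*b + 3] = -9*b^2 - 2*b + 7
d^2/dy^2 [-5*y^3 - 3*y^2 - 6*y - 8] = -30*y - 6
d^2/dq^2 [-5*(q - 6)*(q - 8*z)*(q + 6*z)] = -30*q + 20*z + 60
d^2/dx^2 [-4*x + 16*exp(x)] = 16*exp(x)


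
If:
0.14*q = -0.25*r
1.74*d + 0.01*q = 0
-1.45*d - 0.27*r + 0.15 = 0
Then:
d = 0.01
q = -0.94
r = 0.53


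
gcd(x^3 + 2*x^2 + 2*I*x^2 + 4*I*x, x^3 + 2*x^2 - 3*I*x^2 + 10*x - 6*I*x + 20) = x^2 + x*(2 + 2*I) + 4*I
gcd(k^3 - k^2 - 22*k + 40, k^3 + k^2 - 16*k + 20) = k^2 + 3*k - 10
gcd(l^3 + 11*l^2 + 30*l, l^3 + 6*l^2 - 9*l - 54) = l + 6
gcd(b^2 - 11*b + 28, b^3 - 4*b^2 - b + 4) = b - 4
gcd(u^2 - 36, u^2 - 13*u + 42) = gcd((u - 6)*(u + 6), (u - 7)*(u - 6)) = u - 6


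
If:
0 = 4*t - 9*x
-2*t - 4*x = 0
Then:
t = 0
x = 0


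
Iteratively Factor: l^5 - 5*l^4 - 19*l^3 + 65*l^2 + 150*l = (l + 3)*(l^4 - 8*l^3 + 5*l^2 + 50*l) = l*(l + 3)*(l^3 - 8*l^2 + 5*l + 50) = l*(l - 5)*(l + 3)*(l^2 - 3*l - 10) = l*(l - 5)^2*(l + 3)*(l + 2)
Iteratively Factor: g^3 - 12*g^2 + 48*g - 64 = (g - 4)*(g^2 - 8*g + 16) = (g - 4)^2*(g - 4)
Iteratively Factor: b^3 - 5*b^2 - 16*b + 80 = (b - 4)*(b^2 - b - 20) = (b - 5)*(b - 4)*(b + 4)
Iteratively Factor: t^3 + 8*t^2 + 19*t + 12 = (t + 3)*(t^2 + 5*t + 4) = (t + 3)*(t + 4)*(t + 1)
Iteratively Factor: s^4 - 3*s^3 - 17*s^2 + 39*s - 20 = (s + 4)*(s^3 - 7*s^2 + 11*s - 5) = (s - 5)*(s + 4)*(s^2 - 2*s + 1) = (s - 5)*(s - 1)*(s + 4)*(s - 1)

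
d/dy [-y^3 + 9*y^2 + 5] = 3*y*(6 - y)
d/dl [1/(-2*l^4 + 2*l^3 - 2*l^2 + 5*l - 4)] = (8*l^3 - 6*l^2 + 4*l - 5)/(2*l^4 - 2*l^3 + 2*l^2 - 5*l + 4)^2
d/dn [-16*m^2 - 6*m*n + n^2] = -6*m + 2*n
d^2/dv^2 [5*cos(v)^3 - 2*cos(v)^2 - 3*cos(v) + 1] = -3*cos(v)/4 + 4*cos(2*v) - 45*cos(3*v)/4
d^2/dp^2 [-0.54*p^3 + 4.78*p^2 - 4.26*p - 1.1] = 9.56 - 3.24*p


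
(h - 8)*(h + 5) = h^2 - 3*h - 40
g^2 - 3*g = g*(g - 3)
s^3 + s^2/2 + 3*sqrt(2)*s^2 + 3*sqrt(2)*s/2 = s*(s + 1/2)*(s + 3*sqrt(2))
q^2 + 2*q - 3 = (q - 1)*(q + 3)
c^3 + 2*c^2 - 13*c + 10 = (c - 2)*(c - 1)*(c + 5)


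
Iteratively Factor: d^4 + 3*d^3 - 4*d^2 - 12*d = (d - 2)*(d^3 + 5*d^2 + 6*d) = (d - 2)*(d + 2)*(d^2 + 3*d) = d*(d - 2)*(d + 2)*(d + 3)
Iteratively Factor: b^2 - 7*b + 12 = (b - 3)*(b - 4)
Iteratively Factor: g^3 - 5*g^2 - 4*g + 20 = (g + 2)*(g^2 - 7*g + 10) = (g - 2)*(g + 2)*(g - 5)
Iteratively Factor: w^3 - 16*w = (w + 4)*(w^2 - 4*w) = w*(w + 4)*(w - 4)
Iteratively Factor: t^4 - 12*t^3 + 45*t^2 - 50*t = (t)*(t^3 - 12*t^2 + 45*t - 50) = t*(t - 5)*(t^2 - 7*t + 10) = t*(t - 5)^2*(t - 2)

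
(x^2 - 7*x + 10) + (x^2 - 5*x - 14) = 2*x^2 - 12*x - 4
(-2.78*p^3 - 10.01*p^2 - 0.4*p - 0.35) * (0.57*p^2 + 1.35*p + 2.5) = -1.5846*p^5 - 9.4587*p^4 - 20.6915*p^3 - 25.7645*p^2 - 1.4725*p - 0.875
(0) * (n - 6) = 0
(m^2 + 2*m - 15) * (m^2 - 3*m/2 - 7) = m^4 + m^3/2 - 25*m^2 + 17*m/2 + 105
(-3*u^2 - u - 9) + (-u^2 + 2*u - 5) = -4*u^2 + u - 14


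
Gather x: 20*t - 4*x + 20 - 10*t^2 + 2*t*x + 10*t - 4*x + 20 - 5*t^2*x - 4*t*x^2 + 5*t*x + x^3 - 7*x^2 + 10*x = -10*t^2 + 30*t + x^3 + x^2*(-4*t - 7) + x*(-5*t^2 + 7*t + 2) + 40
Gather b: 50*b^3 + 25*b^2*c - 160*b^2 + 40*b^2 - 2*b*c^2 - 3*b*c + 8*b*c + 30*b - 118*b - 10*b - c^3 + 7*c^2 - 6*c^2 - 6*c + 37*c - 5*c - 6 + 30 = 50*b^3 + b^2*(25*c - 120) + b*(-2*c^2 + 5*c - 98) - c^3 + c^2 + 26*c + 24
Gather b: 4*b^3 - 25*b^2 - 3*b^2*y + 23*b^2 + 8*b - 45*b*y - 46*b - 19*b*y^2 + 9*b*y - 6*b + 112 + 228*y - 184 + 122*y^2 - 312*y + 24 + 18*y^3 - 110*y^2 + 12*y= 4*b^3 + b^2*(-3*y - 2) + b*(-19*y^2 - 36*y - 44) + 18*y^3 + 12*y^2 - 72*y - 48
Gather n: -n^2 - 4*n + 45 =-n^2 - 4*n + 45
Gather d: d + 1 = d + 1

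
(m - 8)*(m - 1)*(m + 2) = m^3 - 7*m^2 - 10*m + 16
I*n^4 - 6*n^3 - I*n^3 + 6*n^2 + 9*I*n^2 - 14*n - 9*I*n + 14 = (n - 2*I)*(n + I)*(n + 7*I)*(I*n - I)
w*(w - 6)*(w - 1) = w^3 - 7*w^2 + 6*w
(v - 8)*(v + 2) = v^2 - 6*v - 16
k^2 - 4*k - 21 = (k - 7)*(k + 3)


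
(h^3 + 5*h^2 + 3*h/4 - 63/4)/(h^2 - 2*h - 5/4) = (-4*h^3 - 20*h^2 - 3*h + 63)/(-4*h^2 + 8*h + 5)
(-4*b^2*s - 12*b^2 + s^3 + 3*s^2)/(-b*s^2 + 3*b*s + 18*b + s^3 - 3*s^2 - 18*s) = (-4*b^2 + s^2)/(-b*s + 6*b + s^2 - 6*s)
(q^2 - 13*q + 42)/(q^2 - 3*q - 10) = (-q^2 + 13*q - 42)/(-q^2 + 3*q + 10)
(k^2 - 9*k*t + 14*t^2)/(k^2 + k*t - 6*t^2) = (k - 7*t)/(k + 3*t)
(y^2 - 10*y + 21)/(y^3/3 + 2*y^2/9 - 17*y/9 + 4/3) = 9*(y^2 - 10*y + 21)/(3*y^3 + 2*y^2 - 17*y + 12)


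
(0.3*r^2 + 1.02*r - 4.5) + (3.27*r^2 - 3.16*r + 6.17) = 3.57*r^2 - 2.14*r + 1.67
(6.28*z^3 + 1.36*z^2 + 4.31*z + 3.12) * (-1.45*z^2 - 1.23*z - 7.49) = -9.106*z^5 - 9.6964*z^4 - 54.9595*z^3 - 20.0117*z^2 - 36.1195*z - 23.3688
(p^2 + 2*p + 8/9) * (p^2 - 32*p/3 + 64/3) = p^4 - 26*p^3/3 + 8*p^2/9 + 896*p/27 + 512/27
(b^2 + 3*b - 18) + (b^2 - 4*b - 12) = 2*b^2 - b - 30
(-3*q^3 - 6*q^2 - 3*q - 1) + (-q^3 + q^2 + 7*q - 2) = -4*q^3 - 5*q^2 + 4*q - 3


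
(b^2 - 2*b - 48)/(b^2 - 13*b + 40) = (b + 6)/(b - 5)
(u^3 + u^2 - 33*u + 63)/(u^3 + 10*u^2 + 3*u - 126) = (u - 3)/(u + 6)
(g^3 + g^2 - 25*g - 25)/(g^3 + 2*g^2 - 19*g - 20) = (g - 5)/(g - 4)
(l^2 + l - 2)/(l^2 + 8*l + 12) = (l - 1)/(l + 6)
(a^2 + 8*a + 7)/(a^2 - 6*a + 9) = (a^2 + 8*a + 7)/(a^2 - 6*a + 9)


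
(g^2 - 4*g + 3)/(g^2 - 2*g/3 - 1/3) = 3*(g - 3)/(3*g + 1)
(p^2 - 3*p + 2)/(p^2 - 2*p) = (p - 1)/p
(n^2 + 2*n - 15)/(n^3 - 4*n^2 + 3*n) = (n + 5)/(n*(n - 1))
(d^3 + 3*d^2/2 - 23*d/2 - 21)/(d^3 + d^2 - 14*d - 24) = (d - 7/2)/(d - 4)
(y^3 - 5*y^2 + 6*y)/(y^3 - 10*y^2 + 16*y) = (y - 3)/(y - 8)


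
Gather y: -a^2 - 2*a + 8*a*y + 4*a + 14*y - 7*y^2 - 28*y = -a^2 + 2*a - 7*y^2 + y*(8*a - 14)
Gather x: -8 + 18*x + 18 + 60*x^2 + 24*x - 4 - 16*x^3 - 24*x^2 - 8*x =-16*x^3 + 36*x^2 + 34*x + 6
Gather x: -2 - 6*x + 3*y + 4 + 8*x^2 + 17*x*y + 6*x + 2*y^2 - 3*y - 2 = 8*x^2 + 17*x*y + 2*y^2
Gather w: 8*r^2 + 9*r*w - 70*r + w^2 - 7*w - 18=8*r^2 - 70*r + w^2 + w*(9*r - 7) - 18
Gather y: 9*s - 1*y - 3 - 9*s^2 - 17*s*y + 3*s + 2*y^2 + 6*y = -9*s^2 + 12*s + 2*y^2 + y*(5 - 17*s) - 3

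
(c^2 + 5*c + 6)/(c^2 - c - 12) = (c + 2)/(c - 4)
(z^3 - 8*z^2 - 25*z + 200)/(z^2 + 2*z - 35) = (z^2 - 3*z - 40)/(z + 7)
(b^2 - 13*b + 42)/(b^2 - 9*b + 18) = (b - 7)/(b - 3)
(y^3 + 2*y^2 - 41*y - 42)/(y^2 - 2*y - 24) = (y^2 + 8*y + 7)/(y + 4)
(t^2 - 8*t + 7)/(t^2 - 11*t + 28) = (t - 1)/(t - 4)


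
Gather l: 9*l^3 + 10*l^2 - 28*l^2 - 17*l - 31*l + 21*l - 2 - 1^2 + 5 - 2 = 9*l^3 - 18*l^2 - 27*l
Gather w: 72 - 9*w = 72 - 9*w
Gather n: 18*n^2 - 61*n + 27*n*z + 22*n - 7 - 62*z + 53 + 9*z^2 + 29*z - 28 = 18*n^2 + n*(27*z - 39) + 9*z^2 - 33*z + 18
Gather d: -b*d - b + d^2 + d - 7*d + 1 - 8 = -b + d^2 + d*(-b - 6) - 7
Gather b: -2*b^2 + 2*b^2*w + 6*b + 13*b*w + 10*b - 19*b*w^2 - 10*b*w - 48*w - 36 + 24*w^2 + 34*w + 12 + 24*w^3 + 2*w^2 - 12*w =b^2*(2*w - 2) + b*(-19*w^2 + 3*w + 16) + 24*w^3 + 26*w^2 - 26*w - 24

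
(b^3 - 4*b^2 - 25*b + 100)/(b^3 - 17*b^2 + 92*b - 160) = (b + 5)/(b - 8)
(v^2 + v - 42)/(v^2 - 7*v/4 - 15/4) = 4*(-v^2 - v + 42)/(-4*v^2 + 7*v + 15)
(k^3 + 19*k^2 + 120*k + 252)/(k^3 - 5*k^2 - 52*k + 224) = (k^2 + 12*k + 36)/(k^2 - 12*k + 32)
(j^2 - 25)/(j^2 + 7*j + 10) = (j - 5)/(j + 2)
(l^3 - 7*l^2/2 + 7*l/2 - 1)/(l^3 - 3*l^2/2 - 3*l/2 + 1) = (l - 1)/(l + 1)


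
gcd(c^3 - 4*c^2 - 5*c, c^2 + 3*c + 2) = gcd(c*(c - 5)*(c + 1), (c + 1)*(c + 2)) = c + 1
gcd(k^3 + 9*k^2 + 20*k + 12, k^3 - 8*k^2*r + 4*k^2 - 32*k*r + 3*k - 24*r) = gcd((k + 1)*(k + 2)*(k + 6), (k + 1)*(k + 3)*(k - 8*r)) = k + 1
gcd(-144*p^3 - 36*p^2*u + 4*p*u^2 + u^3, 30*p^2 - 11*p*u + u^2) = 6*p - u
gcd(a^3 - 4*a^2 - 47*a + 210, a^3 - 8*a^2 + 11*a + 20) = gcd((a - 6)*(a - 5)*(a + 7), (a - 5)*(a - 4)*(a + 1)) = a - 5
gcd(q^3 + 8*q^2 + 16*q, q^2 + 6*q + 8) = q + 4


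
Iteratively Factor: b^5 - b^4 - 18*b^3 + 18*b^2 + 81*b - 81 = (b - 1)*(b^4 - 18*b^2 + 81) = (b - 1)*(b + 3)*(b^3 - 3*b^2 - 9*b + 27) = (b - 1)*(b + 3)^2*(b^2 - 6*b + 9) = (b - 3)*(b - 1)*(b + 3)^2*(b - 3)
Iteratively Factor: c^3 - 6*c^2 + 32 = (c - 4)*(c^2 - 2*c - 8) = (c - 4)^2*(c + 2)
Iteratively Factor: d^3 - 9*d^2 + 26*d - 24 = (d - 4)*(d^2 - 5*d + 6) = (d - 4)*(d - 3)*(d - 2)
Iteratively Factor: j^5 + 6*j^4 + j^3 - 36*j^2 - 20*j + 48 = (j + 4)*(j^4 + 2*j^3 - 7*j^2 - 8*j + 12) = (j - 2)*(j + 4)*(j^3 + 4*j^2 + j - 6) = (j - 2)*(j + 3)*(j + 4)*(j^2 + j - 2) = (j - 2)*(j - 1)*(j + 3)*(j + 4)*(j + 2)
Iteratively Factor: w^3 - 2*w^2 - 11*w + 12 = (w - 1)*(w^2 - w - 12) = (w - 1)*(w + 3)*(w - 4)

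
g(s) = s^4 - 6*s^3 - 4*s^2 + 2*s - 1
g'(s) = 4*s^3 - 18*s^2 - 8*s + 2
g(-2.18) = 60.38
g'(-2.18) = -107.54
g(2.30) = -62.58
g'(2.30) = -62.95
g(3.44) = -145.67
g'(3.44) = -75.69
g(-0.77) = -1.82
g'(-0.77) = -4.34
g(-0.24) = -1.62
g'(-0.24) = 2.83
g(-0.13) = -1.31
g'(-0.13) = 2.73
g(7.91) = 709.83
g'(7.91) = 792.15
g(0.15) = -0.81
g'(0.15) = 0.41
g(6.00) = -133.00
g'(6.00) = 170.00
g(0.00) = -1.00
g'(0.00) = 2.00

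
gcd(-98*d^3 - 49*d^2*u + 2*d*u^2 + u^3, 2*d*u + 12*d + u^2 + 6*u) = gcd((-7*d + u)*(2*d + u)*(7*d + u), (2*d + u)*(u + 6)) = 2*d + u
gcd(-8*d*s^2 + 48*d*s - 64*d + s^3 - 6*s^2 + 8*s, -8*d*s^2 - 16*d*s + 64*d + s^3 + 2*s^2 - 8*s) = -8*d*s + 16*d + s^2 - 2*s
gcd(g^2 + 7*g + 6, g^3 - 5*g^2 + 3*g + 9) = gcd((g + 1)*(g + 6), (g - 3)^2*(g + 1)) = g + 1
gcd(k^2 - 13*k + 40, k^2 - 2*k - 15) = k - 5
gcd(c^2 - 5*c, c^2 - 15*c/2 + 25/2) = c - 5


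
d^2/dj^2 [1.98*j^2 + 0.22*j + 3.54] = 3.96000000000000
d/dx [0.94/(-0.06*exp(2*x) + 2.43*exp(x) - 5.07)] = (0.1128*exp(x) - 2.2842)*exp(x)/(0.06*exp(2*x) - 2.43*exp(x) + 5.07)^2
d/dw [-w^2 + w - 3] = 1 - 2*w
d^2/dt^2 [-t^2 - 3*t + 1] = -2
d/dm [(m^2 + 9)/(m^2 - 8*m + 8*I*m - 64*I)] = 2*(m*(m^2 - 8*m + 8*I*m - 64*I) - (m^2 + 9)*(m - 4 + 4*I))/(m^2 - 8*m + 8*I*m - 64*I)^2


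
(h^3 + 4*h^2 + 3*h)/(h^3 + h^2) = (h + 3)/h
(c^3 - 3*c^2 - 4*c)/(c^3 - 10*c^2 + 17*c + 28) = c/(c - 7)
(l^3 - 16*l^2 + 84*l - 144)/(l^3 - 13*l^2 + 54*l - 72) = (l - 6)/(l - 3)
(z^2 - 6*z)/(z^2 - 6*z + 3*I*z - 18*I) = z/(z + 3*I)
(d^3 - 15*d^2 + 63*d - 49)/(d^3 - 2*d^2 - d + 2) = (d^2 - 14*d + 49)/(d^2 - d - 2)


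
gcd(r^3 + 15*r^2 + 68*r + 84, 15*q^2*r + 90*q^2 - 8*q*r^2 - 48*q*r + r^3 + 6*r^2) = r + 6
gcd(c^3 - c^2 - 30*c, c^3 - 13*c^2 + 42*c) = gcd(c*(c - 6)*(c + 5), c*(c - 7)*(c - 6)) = c^2 - 6*c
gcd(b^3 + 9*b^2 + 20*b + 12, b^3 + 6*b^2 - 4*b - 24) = b^2 + 8*b + 12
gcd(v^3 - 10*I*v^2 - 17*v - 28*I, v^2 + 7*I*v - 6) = v + I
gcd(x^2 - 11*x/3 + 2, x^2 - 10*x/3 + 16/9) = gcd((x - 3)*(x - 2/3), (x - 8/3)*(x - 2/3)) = x - 2/3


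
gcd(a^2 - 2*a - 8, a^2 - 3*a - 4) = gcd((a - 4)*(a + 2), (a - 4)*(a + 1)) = a - 4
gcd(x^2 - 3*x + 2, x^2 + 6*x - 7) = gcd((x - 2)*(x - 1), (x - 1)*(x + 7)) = x - 1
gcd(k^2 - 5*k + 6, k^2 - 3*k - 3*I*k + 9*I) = k - 3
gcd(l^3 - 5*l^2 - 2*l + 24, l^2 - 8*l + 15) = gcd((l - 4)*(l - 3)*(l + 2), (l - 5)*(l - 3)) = l - 3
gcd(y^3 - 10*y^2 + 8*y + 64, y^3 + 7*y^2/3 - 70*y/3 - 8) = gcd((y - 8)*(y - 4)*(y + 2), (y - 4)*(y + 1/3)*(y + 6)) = y - 4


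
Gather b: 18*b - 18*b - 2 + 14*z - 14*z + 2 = 0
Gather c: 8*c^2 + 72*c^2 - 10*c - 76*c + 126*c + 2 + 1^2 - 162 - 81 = 80*c^2 + 40*c - 240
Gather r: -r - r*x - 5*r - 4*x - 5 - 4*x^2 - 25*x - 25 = r*(-x - 6) - 4*x^2 - 29*x - 30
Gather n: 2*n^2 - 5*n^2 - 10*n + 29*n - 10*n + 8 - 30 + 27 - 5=-3*n^2 + 9*n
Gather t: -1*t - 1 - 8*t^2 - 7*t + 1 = -8*t^2 - 8*t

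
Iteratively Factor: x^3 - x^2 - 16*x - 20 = (x + 2)*(x^2 - 3*x - 10) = (x - 5)*(x + 2)*(x + 2)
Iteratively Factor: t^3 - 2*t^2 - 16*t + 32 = (t + 4)*(t^2 - 6*t + 8) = (t - 2)*(t + 4)*(t - 4)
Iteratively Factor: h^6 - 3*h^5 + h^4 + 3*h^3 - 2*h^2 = (h)*(h^5 - 3*h^4 + h^3 + 3*h^2 - 2*h) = h*(h - 1)*(h^4 - 2*h^3 - h^2 + 2*h) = h*(h - 2)*(h - 1)*(h^3 - h) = h*(h - 2)*(h - 1)*(h + 1)*(h^2 - h) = h^2*(h - 2)*(h - 1)*(h + 1)*(h - 1)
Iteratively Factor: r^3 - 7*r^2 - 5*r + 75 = (r + 3)*(r^2 - 10*r + 25) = (r - 5)*(r + 3)*(r - 5)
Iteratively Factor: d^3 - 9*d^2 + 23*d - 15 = (d - 1)*(d^2 - 8*d + 15) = (d - 3)*(d - 1)*(d - 5)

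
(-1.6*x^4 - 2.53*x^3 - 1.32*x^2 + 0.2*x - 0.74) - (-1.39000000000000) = -1.6*x^4 - 2.53*x^3 - 1.32*x^2 + 0.2*x + 0.65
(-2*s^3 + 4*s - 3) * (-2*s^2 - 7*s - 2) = 4*s^5 + 14*s^4 - 4*s^3 - 22*s^2 + 13*s + 6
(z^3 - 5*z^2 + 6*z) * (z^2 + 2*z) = z^5 - 3*z^4 - 4*z^3 + 12*z^2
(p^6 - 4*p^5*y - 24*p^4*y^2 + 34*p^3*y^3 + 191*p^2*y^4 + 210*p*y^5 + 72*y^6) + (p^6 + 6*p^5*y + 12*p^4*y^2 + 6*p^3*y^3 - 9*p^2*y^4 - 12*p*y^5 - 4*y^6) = 2*p^6 + 2*p^5*y - 12*p^4*y^2 + 40*p^3*y^3 + 182*p^2*y^4 + 198*p*y^5 + 68*y^6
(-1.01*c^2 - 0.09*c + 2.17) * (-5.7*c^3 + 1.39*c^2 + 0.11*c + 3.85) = 5.757*c^5 - 0.8909*c^4 - 12.6052*c^3 - 0.8821*c^2 - 0.1078*c + 8.3545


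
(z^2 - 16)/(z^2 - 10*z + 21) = (z^2 - 16)/(z^2 - 10*z + 21)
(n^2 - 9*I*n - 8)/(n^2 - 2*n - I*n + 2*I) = (n - 8*I)/(n - 2)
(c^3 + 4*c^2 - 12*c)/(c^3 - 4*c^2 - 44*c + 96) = c/(c - 8)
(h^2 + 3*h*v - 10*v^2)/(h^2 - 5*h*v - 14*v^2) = (-h^2 - 3*h*v + 10*v^2)/(-h^2 + 5*h*v + 14*v^2)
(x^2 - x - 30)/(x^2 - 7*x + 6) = (x + 5)/(x - 1)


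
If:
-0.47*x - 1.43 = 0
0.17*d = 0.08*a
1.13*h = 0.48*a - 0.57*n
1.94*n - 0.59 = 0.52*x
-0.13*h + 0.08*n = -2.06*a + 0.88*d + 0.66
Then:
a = 0.46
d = 0.22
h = 0.45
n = -0.51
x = -3.04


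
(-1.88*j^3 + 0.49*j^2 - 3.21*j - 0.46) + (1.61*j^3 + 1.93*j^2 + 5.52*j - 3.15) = -0.27*j^3 + 2.42*j^2 + 2.31*j - 3.61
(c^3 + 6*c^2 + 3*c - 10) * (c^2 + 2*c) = c^5 + 8*c^4 + 15*c^3 - 4*c^2 - 20*c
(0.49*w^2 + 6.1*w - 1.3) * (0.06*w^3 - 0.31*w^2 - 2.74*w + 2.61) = 0.0294*w^5 + 0.2141*w^4 - 3.3116*w^3 - 15.0321*w^2 + 19.483*w - 3.393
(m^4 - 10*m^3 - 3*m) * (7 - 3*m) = -3*m^5 + 37*m^4 - 70*m^3 + 9*m^2 - 21*m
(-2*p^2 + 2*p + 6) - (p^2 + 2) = -3*p^2 + 2*p + 4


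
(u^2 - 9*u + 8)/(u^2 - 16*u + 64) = (u - 1)/(u - 8)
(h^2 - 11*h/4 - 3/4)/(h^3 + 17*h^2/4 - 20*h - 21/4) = 1/(h + 7)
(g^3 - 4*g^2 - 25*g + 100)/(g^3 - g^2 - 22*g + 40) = (g - 5)/(g - 2)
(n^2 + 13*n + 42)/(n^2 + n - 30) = (n + 7)/(n - 5)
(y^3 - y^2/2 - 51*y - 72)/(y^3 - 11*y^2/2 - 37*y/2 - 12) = (y + 6)/(y + 1)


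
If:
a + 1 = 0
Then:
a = -1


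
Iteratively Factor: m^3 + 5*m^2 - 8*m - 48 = (m - 3)*(m^2 + 8*m + 16) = (m - 3)*(m + 4)*(m + 4)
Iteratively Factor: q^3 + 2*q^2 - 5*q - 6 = (q + 1)*(q^2 + q - 6) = (q - 2)*(q + 1)*(q + 3)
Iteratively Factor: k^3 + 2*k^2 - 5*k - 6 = (k - 2)*(k^2 + 4*k + 3) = (k - 2)*(k + 1)*(k + 3)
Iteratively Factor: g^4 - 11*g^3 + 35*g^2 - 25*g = (g)*(g^3 - 11*g^2 + 35*g - 25) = g*(g - 5)*(g^2 - 6*g + 5) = g*(g - 5)^2*(g - 1)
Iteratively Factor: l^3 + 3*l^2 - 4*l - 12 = (l - 2)*(l^2 + 5*l + 6) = (l - 2)*(l + 2)*(l + 3)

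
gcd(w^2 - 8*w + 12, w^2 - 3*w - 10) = 1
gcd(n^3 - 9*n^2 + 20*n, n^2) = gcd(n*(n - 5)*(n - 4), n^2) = n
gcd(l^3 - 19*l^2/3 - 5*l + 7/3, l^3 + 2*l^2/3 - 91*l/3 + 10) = l - 1/3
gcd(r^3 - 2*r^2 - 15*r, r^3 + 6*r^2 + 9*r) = r^2 + 3*r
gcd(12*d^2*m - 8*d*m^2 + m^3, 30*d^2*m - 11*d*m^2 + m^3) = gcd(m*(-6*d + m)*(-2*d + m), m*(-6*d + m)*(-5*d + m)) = 6*d*m - m^2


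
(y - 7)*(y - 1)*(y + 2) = y^3 - 6*y^2 - 9*y + 14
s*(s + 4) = s^2 + 4*s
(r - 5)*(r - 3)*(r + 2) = r^3 - 6*r^2 - r + 30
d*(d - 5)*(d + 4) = d^3 - d^2 - 20*d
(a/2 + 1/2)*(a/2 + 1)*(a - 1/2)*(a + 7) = a^4/4 + 19*a^3/8 + 9*a^2/2 + 5*a/8 - 7/4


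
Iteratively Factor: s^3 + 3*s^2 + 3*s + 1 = (s + 1)*(s^2 + 2*s + 1) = (s + 1)^2*(s + 1)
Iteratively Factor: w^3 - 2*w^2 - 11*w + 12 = (w - 4)*(w^2 + 2*w - 3) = (w - 4)*(w - 1)*(w + 3)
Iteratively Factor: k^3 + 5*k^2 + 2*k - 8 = (k + 2)*(k^2 + 3*k - 4) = (k - 1)*(k + 2)*(k + 4)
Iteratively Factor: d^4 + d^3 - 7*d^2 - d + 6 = (d - 1)*(d^3 + 2*d^2 - 5*d - 6) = (d - 1)*(d + 1)*(d^2 + d - 6) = (d - 2)*(d - 1)*(d + 1)*(d + 3)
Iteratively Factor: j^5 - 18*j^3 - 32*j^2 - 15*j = (j - 5)*(j^4 + 5*j^3 + 7*j^2 + 3*j) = (j - 5)*(j + 3)*(j^3 + 2*j^2 + j) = (j - 5)*(j + 1)*(j + 3)*(j^2 + j) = j*(j - 5)*(j + 1)*(j + 3)*(j + 1)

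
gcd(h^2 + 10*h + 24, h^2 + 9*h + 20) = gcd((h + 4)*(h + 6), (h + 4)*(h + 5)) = h + 4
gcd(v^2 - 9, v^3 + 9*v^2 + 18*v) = v + 3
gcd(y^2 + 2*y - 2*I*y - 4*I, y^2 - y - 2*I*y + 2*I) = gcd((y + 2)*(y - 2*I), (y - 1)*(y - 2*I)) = y - 2*I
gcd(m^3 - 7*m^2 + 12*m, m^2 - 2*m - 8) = m - 4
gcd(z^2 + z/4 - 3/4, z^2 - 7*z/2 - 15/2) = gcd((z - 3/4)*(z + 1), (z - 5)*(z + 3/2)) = 1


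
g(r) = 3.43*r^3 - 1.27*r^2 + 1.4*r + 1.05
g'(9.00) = 812.03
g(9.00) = 2411.25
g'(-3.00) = 101.63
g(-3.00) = -107.19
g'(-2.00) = 47.64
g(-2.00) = -34.27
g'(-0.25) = 2.68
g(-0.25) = 0.57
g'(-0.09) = 1.71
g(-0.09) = 0.91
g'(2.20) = 45.62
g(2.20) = 34.51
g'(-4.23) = 196.26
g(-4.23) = -287.20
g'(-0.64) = 7.24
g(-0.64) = -1.27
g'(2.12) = 42.26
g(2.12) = 30.99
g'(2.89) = 80.00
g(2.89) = 77.28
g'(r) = 10.29*r^2 - 2.54*r + 1.4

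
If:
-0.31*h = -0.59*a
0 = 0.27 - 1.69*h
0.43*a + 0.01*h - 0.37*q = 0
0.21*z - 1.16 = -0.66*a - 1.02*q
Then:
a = 0.08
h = 0.16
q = 0.10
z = 4.77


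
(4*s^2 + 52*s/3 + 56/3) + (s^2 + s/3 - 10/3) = 5*s^2 + 53*s/3 + 46/3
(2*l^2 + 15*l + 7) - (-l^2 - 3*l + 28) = 3*l^2 + 18*l - 21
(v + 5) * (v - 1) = v^2 + 4*v - 5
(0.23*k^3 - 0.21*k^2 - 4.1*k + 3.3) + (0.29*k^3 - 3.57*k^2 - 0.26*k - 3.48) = 0.52*k^3 - 3.78*k^2 - 4.36*k - 0.18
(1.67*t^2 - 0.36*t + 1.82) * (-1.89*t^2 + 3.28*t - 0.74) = -3.1563*t^4 + 6.158*t^3 - 5.8564*t^2 + 6.236*t - 1.3468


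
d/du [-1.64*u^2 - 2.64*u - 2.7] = -3.28*u - 2.64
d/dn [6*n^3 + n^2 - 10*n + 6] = 18*n^2 + 2*n - 10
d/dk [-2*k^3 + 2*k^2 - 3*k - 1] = -6*k^2 + 4*k - 3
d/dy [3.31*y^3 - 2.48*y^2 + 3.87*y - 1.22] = 9.93*y^2 - 4.96*y + 3.87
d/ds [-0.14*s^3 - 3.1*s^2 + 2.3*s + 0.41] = -0.42*s^2 - 6.2*s + 2.3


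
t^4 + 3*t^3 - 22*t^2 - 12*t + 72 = (t - 3)*(t - 2)*(t + 2)*(t + 6)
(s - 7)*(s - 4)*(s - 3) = s^3 - 14*s^2 + 61*s - 84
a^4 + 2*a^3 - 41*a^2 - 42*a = a*(a - 6)*(a + 1)*(a + 7)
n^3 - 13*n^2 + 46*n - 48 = (n - 8)*(n - 3)*(n - 2)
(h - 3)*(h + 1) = h^2 - 2*h - 3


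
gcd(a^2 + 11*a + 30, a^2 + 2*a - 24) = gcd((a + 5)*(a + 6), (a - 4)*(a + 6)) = a + 6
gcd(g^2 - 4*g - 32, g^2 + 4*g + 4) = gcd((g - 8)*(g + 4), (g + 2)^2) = 1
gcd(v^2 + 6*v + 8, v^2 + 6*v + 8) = v^2 + 6*v + 8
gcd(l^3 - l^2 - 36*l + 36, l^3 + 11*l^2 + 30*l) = l + 6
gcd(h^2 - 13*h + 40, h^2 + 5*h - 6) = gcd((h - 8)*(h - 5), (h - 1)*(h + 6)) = 1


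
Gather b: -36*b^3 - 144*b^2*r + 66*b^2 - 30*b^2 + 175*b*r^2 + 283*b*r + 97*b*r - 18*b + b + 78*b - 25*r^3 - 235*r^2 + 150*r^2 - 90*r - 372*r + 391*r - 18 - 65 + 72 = -36*b^3 + b^2*(36 - 144*r) + b*(175*r^2 + 380*r + 61) - 25*r^3 - 85*r^2 - 71*r - 11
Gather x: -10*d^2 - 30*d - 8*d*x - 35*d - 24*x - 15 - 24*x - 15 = -10*d^2 - 65*d + x*(-8*d - 48) - 30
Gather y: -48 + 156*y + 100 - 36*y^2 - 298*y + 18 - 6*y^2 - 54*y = -42*y^2 - 196*y + 70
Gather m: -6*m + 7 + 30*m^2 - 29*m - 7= 30*m^2 - 35*m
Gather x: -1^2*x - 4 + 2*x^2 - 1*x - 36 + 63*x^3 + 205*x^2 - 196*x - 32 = 63*x^3 + 207*x^2 - 198*x - 72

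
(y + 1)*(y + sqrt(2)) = y^2 + y + sqrt(2)*y + sqrt(2)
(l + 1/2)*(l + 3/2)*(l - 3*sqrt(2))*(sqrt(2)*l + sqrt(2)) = sqrt(2)*l^4 - 6*l^3 + 3*sqrt(2)*l^3 - 18*l^2 + 11*sqrt(2)*l^2/4 - 33*l/2 + 3*sqrt(2)*l/4 - 9/2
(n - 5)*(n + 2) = n^2 - 3*n - 10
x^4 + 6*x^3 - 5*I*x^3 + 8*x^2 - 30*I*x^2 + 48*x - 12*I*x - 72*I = (x + 6)*(x - 6*I)*(x - I)*(x + 2*I)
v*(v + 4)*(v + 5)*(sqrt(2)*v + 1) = sqrt(2)*v^4 + v^3 + 9*sqrt(2)*v^3 + 9*v^2 + 20*sqrt(2)*v^2 + 20*v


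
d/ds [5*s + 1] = 5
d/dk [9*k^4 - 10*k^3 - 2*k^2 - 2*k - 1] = 36*k^3 - 30*k^2 - 4*k - 2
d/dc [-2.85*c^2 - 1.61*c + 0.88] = -5.7*c - 1.61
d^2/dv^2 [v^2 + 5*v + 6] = 2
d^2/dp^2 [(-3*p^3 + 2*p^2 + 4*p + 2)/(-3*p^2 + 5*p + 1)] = 2*(18*p^3 - 27*p^2 + 63*p - 38)/(27*p^6 - 135*p^5 + 198*p^4 - 35*p^3 - 66*p^2 - 15*p - 1)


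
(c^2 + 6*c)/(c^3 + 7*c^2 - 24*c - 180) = c/(c^2 + c - 30)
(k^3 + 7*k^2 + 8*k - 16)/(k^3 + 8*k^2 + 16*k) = (k - 1)/k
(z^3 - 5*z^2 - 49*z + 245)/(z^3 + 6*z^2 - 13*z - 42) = (z^2 - 12*z + 35)/(z^2 - z - 6)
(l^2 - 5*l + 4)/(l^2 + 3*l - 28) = (l - 1)/(l + 7)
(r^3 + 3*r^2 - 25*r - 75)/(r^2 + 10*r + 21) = (r^2 - 25)/(r + 7)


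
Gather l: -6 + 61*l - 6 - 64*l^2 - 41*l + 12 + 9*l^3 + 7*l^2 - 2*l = 9*l^3 - 57*l^2 + 18*l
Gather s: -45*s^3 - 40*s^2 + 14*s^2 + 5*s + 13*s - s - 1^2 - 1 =-45*s^3 - 26*s^2 + 17*s - 2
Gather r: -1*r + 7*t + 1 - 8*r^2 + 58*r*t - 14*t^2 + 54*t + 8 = -8*r^2 + r*(58*t - 1) - 14*t^2 + 61*t + 9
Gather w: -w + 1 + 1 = 2 - w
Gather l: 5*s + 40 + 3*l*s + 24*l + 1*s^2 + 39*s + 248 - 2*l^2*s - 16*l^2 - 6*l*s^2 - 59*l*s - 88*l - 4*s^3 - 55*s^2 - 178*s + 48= l^2*(-2*s - 16) + l*(-6*s^2 - 56*s - 64) - 4*s^3 - 54*s^2 - 134*s + 336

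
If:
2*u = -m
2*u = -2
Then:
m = 2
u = -1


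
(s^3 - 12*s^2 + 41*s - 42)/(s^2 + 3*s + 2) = (s^3 - 12*s^2 + 41*s - 42)/(s^2 + 3*s + 2)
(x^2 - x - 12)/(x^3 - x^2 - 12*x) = 1/x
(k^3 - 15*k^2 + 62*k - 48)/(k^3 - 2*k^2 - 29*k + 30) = (k - 8)/(k + 5)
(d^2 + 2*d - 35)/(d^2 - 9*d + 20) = (d + 7)/(d - 4)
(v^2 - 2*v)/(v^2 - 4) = v/(v + 2)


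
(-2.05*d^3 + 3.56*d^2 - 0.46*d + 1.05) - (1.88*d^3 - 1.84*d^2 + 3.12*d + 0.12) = -3.93*d^3 + 5.4*d^2 - 3.58*d + 0.93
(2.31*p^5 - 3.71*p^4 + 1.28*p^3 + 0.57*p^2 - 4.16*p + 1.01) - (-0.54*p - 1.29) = 2.31*p^5 - 3.71*p^4 + 1.28*p^3 + 0.57*p^2 - 3.62*p + 2.3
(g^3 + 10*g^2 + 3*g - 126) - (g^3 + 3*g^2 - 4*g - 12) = 7*g^2 + 7*g - 114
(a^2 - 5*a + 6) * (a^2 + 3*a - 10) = a^4 - 2*a^3 - 19*a^2 + 68*a - 60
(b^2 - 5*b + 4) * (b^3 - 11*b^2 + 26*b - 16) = b^5 - 16*b^4 + 85*b^3 - 190*b^2 + 184*b - 64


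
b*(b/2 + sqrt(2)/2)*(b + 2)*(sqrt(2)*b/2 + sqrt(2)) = sqrt(2)*b^4/4 + b^3/2 + sqrt(2)*b^3 + sqrt(2)*b^2 + 2*b^2 + 2*b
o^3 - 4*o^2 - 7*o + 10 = (o - 5)*(o - 1)*(o + 2)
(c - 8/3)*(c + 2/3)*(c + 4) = c^3 + 2*c^2 - 88*c/9 - 64/9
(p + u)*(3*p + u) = 3*p^2 + 4*p*u + u^2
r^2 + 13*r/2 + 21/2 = (r + 3)*(r + 7/2)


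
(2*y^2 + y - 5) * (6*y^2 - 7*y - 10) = 12*y^4 - 8*y^3 - 57*y^2 + 25*y + 50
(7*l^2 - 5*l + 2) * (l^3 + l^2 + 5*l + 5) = 7*l^5 + 2*l^4 + 32*l^3 + 12*l^2 - 15*l + 10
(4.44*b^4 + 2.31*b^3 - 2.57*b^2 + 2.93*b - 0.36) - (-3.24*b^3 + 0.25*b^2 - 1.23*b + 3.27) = 4.44*b^4 + 5.55*b^3 - 2.82*b^2 + 4.16*b - 3.63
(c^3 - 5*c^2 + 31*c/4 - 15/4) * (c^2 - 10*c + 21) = c^5 - 15*c^4 + 315*c^3/4 - 745*c^2/4 + 801*c/4 - 315/4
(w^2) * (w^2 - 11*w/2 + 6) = w^4 - 11*w^3/2 + 6*w^2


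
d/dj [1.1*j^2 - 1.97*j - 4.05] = 2.2*j - 1.97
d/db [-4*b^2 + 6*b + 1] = 6 - 8*b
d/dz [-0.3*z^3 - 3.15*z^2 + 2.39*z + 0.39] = -0.9*z^2 - 6.3*z + 2.39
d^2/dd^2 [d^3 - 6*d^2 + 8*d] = 6*d - 12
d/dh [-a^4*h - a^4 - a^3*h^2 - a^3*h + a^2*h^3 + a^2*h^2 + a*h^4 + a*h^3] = a*(-a^3 - 2*a^2*h - a^2 + 3*a*h^2 + 2*a*h + 4*h^3 + 3*h^2)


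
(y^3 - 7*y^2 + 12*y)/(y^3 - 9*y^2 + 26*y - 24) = y/(y - 2)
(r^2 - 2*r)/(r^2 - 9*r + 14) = r/(r - 7)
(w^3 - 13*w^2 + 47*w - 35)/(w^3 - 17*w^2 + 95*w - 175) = (w - 1)/(w - 5)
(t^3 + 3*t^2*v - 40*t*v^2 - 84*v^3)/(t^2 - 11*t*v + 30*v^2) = (t^2 + 9*t*v + 14*v^2)/(t - 5*v)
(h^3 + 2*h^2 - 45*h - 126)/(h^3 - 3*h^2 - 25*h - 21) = (h + 6)/(h + 1)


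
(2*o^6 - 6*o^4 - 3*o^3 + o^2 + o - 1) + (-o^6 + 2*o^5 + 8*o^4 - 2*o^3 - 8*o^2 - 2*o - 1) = o^6 + 2*o^5 + 2*o^4 - 5*o^3 - 7*o^2 - o - 2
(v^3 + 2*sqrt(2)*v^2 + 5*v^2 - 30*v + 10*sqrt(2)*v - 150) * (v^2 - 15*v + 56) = v^5 - 10*v^4 + 2*sqrt(2)*v^4 - 49*v^3 - 20*sqrt(2)*v^3 - 38*sqrt(2)*v^2 + 580*v^2 + 570*v + 560*sqrt(2)*v - 8400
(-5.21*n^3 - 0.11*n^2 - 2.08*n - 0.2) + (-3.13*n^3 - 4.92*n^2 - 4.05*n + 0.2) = -8.34*n^3 - 5.03*n^2 - 6.13*n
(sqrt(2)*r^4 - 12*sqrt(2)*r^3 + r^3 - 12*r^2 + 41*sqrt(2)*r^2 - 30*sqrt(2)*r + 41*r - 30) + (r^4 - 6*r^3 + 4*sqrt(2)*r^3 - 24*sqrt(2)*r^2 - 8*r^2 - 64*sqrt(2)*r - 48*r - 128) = r^4 + sqrt(2)*r^4 - 8*sqrt(2)*r^3 - 5*r^3 - 20*r^2 + 17*sqrt(2)*r^2 - 94*sqrt(2)*r - 7*r - 158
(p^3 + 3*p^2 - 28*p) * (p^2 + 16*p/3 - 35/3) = p^5 + 25*p^4/3 - 71*p^3/3 - 553*p^2/3 + 980*p/3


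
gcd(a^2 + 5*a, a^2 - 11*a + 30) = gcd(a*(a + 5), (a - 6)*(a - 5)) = 1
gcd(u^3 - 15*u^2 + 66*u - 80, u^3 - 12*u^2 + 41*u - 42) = u - 2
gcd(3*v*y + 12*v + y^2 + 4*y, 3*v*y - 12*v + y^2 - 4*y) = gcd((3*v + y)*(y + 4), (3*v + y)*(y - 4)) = 3*v + y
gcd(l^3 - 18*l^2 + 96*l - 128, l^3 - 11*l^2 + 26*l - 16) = l^2 - 10*l + 16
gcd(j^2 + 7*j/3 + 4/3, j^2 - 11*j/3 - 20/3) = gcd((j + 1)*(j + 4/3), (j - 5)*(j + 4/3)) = j + 4/3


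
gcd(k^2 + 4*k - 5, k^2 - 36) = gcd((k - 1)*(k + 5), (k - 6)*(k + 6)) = 1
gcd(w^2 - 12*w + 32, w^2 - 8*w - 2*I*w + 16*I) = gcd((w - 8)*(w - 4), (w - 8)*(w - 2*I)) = w - 8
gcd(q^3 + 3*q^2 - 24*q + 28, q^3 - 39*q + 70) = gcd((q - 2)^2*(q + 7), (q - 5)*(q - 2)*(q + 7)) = q^2 + 5*q - 14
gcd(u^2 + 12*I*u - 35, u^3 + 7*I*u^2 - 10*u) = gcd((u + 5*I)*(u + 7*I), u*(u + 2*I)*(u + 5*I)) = u + 5*I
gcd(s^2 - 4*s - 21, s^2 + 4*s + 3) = s + 3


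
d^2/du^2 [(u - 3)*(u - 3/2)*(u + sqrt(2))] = 6*u - 9 + 2*sqrt(2)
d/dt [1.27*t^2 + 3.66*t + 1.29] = 2.54*t + 3.66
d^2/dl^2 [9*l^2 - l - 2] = 18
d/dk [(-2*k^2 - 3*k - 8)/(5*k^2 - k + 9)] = (17*k^2 + 44*k - 35)/(25*k^4 - 10*k^3 + 91*k^2 - 18*k + 81)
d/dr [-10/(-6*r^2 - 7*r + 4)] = 10*(-12*r - 7)/(6*r^2 + 7*r - 4)^2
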